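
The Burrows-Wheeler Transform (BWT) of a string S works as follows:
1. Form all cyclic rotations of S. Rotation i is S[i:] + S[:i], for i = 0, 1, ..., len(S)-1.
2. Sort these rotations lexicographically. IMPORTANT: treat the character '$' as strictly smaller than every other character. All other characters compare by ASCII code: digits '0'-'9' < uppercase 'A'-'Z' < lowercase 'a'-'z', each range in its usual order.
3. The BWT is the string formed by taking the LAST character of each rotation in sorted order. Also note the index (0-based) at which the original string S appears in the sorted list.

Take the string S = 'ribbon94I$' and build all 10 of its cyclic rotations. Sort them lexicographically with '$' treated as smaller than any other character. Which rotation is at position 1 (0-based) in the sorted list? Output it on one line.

All 10 rotations (rotation i = S[i:]+S[:i]):
  rot[0] = ribbon94I$
  rot[1] = ibbon94I$r
  rot[2] = bbon94I$ri
  rot[3] = bon94I$rib
  rot[4] = on94I$ribb
  rot[5] = n94I$ribbo
  rot[6] = 94I$ribbon
  rot[7] = 4I$ribbon9
  rot[8] = I$ribbon94
  rot[9] = $ribbon94I
Sorted (with $ < everything):
  sorted[0] = $ribbon94I
  sorted[1] = 4I$ribbon9
  sorted[2] = 94I$ribbon
  sorted[3] = I$ribbon94
  sorted[4] = bbon94I$ri
  sorted[5] = bon94I$rib
  sorted[6] = ibbon94I$r
  sorted[7] = n94I$ribbo
  sorted[8] = on94I$ribb
  sorted[9] = ribbon94I$
sorted[1] = 4I$ribbon9

Answer: 4I$ribbon9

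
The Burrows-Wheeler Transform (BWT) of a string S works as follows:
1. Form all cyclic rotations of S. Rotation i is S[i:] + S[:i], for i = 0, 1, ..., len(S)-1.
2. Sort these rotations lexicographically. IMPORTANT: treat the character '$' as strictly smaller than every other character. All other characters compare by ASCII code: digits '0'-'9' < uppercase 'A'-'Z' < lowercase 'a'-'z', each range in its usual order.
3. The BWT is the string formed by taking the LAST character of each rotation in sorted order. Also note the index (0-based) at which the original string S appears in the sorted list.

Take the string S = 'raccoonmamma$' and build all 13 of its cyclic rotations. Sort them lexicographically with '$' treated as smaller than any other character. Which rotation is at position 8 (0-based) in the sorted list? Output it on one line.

All 13 rotations (rotation i = S[i:]+S[:i]):
  rot[0] = raccoonmamma$
  rot[1] = accoonmamma$r
  rot[2] = ccoonmamma$ra
  rot[3] = coonmamma$rac
  rot[4] = oonmamma$racc
  rot[5] = onmamma$racco
  rot[6] = nmamma$raccoo
  rot[7] = mamma$raccoon
  rot[8] = amma$raccoonm
  rot[9] = mma$raccoonma
  rot[10] = ma$raccoonmam
  rot[11] = a$raccoonmamm
  rot[12] = $raccoonmamma
Sorted (with $ < everything):
  sorted[0] = $raccoonmamma
  sorted[1] = a$raccoonmamm
  sorted[2] = accoonmamma$r
  sorted[3] = amma$raccoonm
  sorted[4] = ccoonmamma$ra
  sorted[5] = coonmamma$rac
  sorted[6] = ma$raccoonmam
  sorted[7] = mamma$raccoon
  sorted[8] = mma$raccoonma
  sorted[9] = nmamma$raccoo
  sorted[10] = onmamma$racco
  sorted[11] = oonmamma$racc
  sorted[12] = raccoonmamma$
sorted[8] = mma$raccoonma

Answer: mma$raccoonma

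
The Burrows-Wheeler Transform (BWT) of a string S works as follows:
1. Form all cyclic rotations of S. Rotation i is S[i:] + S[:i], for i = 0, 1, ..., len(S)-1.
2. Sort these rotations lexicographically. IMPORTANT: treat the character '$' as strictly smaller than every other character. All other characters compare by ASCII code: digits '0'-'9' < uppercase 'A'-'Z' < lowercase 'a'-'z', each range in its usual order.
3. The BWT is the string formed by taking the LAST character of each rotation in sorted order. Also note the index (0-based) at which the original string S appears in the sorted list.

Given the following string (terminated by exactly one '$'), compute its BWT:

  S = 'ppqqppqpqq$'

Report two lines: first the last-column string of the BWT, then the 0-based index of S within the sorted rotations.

Answer: qq$pqpqqppp
2

Derivation:
All 11 rotations (rotation i = S[i:]+S[:i]):
  rot[0] = ppqqppqpqq$
  rot[1] = pqqppqpqq$p
  rot[2] = qqppqpqq$pp
  rot[3] = qppqpqq$ppq
  rot[4] = ppqpqq$ppqq
  rot[5] = pqpqq$ppqqp
  rot[6] = qpqq$ppqqpp
  rot[7] = pqq$ppqqppq
  rot[8] = qq$ppqqppqp
  rot[9] = q$ppqqppqpq
  rot[10] = $ppqqppqpqq
Sorted (with $ < everything):
  sorted[0] = $ppqqppqpqq  (last char: 'q')
  sorted[1] = ppqpqq$ppqq  (last char: 'q')
  sorted[2] = ppqqppqpqq$  (last char: '$')
  sorted[3] = pqpqq$ppqqp  (last char: 'p')
  sorted[4] = pqq$ppqqppq  (last char: 'q')
  sorted[5] = pqqppqpqq$p  (last char: 'p')
  sorted[6] = q$ppqqppqpq  (last char: 'q')
  sorted[7] = qppqpqq$ppq  (last char: 'q')
  sorted[8] = qpqq$ppqqpp  (last char: 'p')
  sorted[9] = qq$ppqqppqp  (last char: 'p')
  sorted[10] = qqppqpqq$pp  (last char: 'p')
Last column: qq$pqpqqppp
Original string S is at sorted index 2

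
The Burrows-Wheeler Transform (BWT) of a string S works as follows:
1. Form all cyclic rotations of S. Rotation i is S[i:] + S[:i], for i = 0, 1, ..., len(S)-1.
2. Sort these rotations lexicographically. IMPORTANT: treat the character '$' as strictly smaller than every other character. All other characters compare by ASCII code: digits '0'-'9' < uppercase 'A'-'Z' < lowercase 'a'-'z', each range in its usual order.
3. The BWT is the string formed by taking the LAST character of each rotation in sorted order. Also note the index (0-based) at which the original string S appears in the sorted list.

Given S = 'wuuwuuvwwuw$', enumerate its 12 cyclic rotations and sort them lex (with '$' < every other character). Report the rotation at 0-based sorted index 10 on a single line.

Answer: wuw$wuuwuuvw

Derivation:
All 12 rotations (rotation i = S[i:]+S[:i]):
  rot[0] = wuuwuuvwwuw$
  rot[1] = uuwuuvwwuw$w
  rot[2] = uwuuvwwuw$wu
  rot[3] = wuuvwwuw$wuu
  rot[4] = uuvwwuw$wuuw
  rot[5] = uvwwuw$wuuwu
  rot[6] = vwwuw$wuuwuu
  rot[7] = wwuw$wuuwuuv
  rot[8] = wuw$wuuwuuvw
  rot[9] = uw$wuuwuuvww
  rot[10] = w$wuuwuuvwwu
  rot[11] = $wuuwuuvwwuw
Sorted (with $ < everything):
  sorted[0] = $wuuwuuvwwuw
  sorted[1] = uuvwwuw$wuuw
  sorted[2] = uuwuuvwwuw$w
  sorted[3] = uvwwuw$wuuwu
  sorted[4] = uw$wuuwuuvww
  sorted[5] = uwuuvwwuw$wu
  sorted[6] = vwwuw$wuuwuu
  sorted[7] = w$wuuwuuvwwu
  sorted[8] = wuuvwwuw$wuu
  sorted[9] = wuuwuuvwwuw$
  sorted[10] = wuw$wuuwuuvw
  sorted[11] = wwuw$wuuwuuv
sorted[10] = wuw$wuuwuuvw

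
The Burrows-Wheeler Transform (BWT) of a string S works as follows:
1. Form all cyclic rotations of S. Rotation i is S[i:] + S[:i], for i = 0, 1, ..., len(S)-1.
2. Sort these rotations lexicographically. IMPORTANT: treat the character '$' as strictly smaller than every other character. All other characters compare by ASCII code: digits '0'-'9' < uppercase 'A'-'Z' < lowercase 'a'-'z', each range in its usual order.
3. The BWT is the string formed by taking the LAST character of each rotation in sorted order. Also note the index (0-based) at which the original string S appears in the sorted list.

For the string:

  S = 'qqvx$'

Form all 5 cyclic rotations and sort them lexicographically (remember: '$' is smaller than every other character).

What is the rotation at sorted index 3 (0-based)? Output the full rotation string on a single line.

All 5 rotations (rotation i = S[i:]+S[:i]):
  rot[0] = qqvx$
  rot[1] = qvx$q
  rot[2] = vx$qq
  rot[3] = x$qqv
  rot[4] = $qqvx
Sorted (with $ < everything):
  sorted[0] = $qqvx
  sorted[1] = qqvx$
  sorted[2] = qvx$q
  sorted[3] = vx$qq
  sorted[4] = x$qqv
sorted[3] = vx$qq

Answer: vx$qq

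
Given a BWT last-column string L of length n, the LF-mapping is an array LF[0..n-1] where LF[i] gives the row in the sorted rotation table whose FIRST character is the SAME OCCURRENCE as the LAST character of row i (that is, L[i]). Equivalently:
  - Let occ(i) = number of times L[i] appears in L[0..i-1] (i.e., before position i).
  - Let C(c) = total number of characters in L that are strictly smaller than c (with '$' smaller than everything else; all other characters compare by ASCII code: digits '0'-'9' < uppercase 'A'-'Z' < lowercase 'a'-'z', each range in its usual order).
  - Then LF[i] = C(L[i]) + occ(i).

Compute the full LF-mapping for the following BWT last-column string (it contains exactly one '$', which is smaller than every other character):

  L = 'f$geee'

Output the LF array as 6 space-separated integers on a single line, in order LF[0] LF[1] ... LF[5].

Answer: 4 0 5 1 2 3

Derivation:
Char counts: '$':1, 'e':3, 'f':1, 'g':1
C (first-col start): C('$')=0, C('e')=1, C('f')=4, C('g')=5
L[0]='f': occ=0, LF[0]=C('f')+0=4+0=4
L[1]='$': occ=0, LF[1]=C('$')+0=0+0=0
L[2]='g': occ=0, LF[2]=C('g')+0=5+0=5
L[3]='e': occ=0, LF[3]=C('e')+0=1+0=1
L[4]='e': occ=1, LF[4]=C('e')+1=1+1=2
L[5]='e': occ=2, LF[5]=C('e')+2=1+2=3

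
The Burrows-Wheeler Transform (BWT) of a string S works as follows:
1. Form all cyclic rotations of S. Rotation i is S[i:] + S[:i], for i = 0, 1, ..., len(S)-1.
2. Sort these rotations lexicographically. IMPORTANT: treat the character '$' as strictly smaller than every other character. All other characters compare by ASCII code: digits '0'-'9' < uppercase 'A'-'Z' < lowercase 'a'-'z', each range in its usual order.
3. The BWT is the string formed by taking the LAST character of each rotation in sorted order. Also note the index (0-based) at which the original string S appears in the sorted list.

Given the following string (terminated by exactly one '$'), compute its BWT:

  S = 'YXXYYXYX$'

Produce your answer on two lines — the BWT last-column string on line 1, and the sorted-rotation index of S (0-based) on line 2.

All 9 rotations (rotation i = S[i:]+S[:i]):
  rot[0] = YXXYYXYX$
  rot[1] = XXYYXYX$Y
  rot[2] = XYYXYX$YX
  rot[3] = YYXYX$YXX
  rot[4] = YXYX$YXXY
  rot[5] = XYX$YXXYY
  rot[6] = YX$YXXYYX
  rot[7] = X$YXXYYXY
  rot[8] = $YXXYYXYX
Sorted (with $ < everything):
  sorted[0] = $YXXYYXYX  (last char: 'X')
  sorted[1] = X$YXXYYXY  (last char: 'Y')
  sorted[2] = XXYYXYX$Y  (last char: 'Y')
  sorted[3] = XYX$YXXYY  (last char: 'Y')
  sorted[4] = XYYXYX$YX  (last char: 'X')
  sorted[5] = YX$YXXYYX  (last char: 'X')
  sorted[6] = YXXYYXYX$  (last char: '$')
  sorted[7] = YXYX$YXXY  (last char: 'Y')
  sorted[8] = YYXYX$YXX  (last char: 'X')
Last column: XYYYXX$YX
Original string S is at sorted index 6

Answer: XYYYXX$YX
6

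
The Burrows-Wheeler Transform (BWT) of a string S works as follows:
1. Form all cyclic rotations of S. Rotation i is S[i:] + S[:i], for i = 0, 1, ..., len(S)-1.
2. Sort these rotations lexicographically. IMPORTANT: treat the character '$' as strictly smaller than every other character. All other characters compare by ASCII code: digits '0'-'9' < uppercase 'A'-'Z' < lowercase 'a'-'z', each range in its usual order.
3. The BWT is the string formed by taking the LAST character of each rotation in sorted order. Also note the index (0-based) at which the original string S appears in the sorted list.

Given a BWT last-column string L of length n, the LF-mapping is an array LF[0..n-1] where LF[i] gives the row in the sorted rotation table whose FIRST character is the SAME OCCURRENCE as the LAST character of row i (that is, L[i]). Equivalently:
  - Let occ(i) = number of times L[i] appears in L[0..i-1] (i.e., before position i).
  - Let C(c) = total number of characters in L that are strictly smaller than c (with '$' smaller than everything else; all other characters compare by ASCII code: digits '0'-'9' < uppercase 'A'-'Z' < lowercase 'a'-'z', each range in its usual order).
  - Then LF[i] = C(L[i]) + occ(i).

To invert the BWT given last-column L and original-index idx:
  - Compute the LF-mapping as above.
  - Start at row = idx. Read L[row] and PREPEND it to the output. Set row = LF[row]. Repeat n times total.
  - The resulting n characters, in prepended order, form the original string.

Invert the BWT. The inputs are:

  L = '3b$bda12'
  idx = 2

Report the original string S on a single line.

LF mapping: 3 5 0 6 7 4 1 2
Walk LF starting at row 2, prepending L[row]:
  step 1: row=2, L[2]='$', prepend. Next row=LF[2]=0
  step 2: row=0, L[0]='3', prepend. Next row=LF[0]=3
  step 3: row=3, L[3]='b', prepend. Next row=LF[3]=6
  step 4: row=6, L[6]='1', prepend. Next row=LF[6]=1
  step 5: row=1, L[1]='b', prepend. Next row=LF[1]=5
  step 6: row=5, L[5]='a', prepend. Next row=LF[5]=4
  step 7: row=4, L[4]='d', prepend. Next row=LF[4]=7
  step 8: row=7, L[7]='2', prepend. Next row=LF[7]=2
Reversed output: 2dab1b3$

Answer: 2dab1b3$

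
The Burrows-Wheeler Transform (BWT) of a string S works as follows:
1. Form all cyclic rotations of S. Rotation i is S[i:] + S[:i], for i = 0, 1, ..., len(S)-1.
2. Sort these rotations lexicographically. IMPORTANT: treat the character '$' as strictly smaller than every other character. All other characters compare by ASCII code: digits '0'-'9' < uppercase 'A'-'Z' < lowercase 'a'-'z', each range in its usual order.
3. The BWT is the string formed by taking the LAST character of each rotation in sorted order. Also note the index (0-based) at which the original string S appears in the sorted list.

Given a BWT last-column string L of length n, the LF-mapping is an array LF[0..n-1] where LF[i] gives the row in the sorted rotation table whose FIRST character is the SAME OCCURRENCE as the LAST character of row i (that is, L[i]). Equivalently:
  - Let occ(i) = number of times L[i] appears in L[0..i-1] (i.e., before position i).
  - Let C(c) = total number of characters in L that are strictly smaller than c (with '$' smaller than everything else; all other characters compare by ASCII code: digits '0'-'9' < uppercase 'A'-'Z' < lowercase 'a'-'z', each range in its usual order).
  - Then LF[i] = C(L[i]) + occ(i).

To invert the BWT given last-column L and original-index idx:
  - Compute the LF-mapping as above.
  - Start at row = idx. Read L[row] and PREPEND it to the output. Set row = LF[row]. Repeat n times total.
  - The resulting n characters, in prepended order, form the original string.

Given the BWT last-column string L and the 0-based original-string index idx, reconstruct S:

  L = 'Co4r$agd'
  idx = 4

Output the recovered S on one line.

LF mapping: 2 6 1 7 0 3 5 4
Walk LF starting at row 4, prepending L[row]:
  step 1: row=4, L[4]='$', prepend. Next row=LF[4]=0
  step 2: row=0, L[0]='C', prepend. Next row=LF[0]=2
  step 3: row=2, L[2]='4', prepend. Next row=LF[2]=1
  step 4: row=1, L[1]='o', prepend. Next row=LF[1]=6
  step 5: row=6, L[6]='g', prepend. Next row=LF[6]=5
  step 6: row=5, L[5]='a', prepend. Next row=LF[5]=3
  step 7: row=3, L[3]='r', prepend. Next row=LF[3]=7
  step 8: row=7, L[7]='d', prepend. Next row=LF[7]=4
Reversed output: drago4C$

Answer: drago4C$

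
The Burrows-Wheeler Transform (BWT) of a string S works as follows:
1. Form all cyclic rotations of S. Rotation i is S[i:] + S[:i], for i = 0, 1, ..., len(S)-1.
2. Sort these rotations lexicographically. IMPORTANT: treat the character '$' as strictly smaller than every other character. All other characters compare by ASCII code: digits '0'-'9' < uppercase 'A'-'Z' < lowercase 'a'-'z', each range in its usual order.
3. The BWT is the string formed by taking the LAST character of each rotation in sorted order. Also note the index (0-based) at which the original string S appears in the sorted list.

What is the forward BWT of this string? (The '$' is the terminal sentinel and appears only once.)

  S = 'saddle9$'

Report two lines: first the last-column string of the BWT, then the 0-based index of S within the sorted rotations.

All 8 rotations (rotation i = S[i:]+S[:i]):
  rot[0] = saddle9$
  rot[1] = addle9$s
  rot[2] = ddle9$sa
  rot[3] = dle9$sad
  rot[4] = le9$sadd
  rot[5] = e9$saddl
  rot[6] = 9$saddle
  rot[7] = $saddle9
Sorted (with $ < everything):
  sorted[0] = $saddle9  (last char: '9')
  sorted[1] = 9$saddle  (last char: 'e')
  sorted[2] = addle9$s  (last char: 's')
  sorted[3] = ddle9$sa  (last char: 'a')
  sorted[4] = dle9$sad  (last char: 'd')
  sorted[5] = e9$saddl  (last char: 'l')
  sorted[6] = le9$sadd  (last char: 'd')
  sorted[7] = saddle9$  (last char: '$')
Last column: 9esadld$
Original string S is at sorted index 7

Answer: 9esadld$
7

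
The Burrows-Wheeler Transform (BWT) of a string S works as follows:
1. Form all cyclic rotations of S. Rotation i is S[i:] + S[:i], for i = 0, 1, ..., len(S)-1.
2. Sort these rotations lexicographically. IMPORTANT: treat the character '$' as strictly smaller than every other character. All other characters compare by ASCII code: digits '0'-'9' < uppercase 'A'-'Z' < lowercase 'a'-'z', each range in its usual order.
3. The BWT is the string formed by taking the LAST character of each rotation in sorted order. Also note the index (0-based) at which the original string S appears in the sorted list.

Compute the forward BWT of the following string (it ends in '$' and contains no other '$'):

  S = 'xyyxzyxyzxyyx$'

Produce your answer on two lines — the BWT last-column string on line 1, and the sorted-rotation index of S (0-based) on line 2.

Answer: xyz$yyyzyxxxyx
3

Derivation:
All 14 rotations (rotation i = S[i:]+S[:i]):
  rot[0] = xyyxzyxyzxyyx$
  rot[1] = yyxzyxyzxyyx$x
  rot[2] = yxzyxyzxyyx$xy
  rot[3] = xzyxyzxyyx$xyy
  rot[4] = zyxyzxyyx$xyyx
  rot[5] = yxyzxyyx$xyyxz
  rot[6] = xyzxyyx$xyyxzy
  rot[7] = yzxyyx$xyyxzyx
  rot[8] = zxyyx$xyyxzyxy
  rot[9] = xyyx$xyyxzyxyz
  rot[10] = yyx$xyyxzyxyzx
  rot[11] = yx$xyyxzyxyzxy
  rot[12] = x$xyyxzyxyzxyy
  rot[13] = $xyyxzyxyzxyyx
Sorted (with $ < everything):
  sorted[0] = $xyyxzyxyzxyyx  (last char: 'x')
  sorted[1] = x$xyyxzyxyzxyy  (last char: 'y')
  sorted[2] = xyyx$xyyxzyxyz  (last char: 'z')
  sorted[3] = xyyxzyxyzxyyx$  (last char: '$')
  sorted[4] = xyzxyyx$xyyxzy  (last char: 'y')
  sorted[5] = xzyxyzxyyx$xyy  (last char: 'y')
  sorted[6] = yx$xyyxzyxyzxy  (last char: 'y')
  sorted[7] = yxyzxyyx$xyyxz  (last char: 'z')
  sorted[8] = yxzyxyzxyyx$xy  (last char: 'y')
  sorted[9] = yyx$xyyxzyxyzx  (last char: 'x')
  sorted[10] = yyxzyxyzxyyx$x  (last char: 'x')
  sorted[11] = yzxyyx$xyyxzyx  (last char: 'x')
  sorted[12] = zxyyx$xyyxzyxy  (last char: 'y')
  sorted[13] = zyxyzxyyx$xyyx  (last char: 'x')
Last column: xyz$yyyzyxxxyx
Original string S is at sorted index 3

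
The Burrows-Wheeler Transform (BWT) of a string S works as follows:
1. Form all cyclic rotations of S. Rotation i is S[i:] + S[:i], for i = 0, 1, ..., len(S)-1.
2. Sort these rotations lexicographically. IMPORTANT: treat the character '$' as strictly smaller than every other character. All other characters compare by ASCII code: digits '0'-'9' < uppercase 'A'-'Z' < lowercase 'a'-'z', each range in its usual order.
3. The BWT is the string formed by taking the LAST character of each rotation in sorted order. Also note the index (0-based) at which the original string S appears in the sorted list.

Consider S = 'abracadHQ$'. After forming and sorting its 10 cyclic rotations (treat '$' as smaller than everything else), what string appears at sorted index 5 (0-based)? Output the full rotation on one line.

Answer: adHQ$abrac

Derivation:
All 10 rotations (rotation i = S[i:]+S[:i]):
  rot[0] = abracadHQ$
  rot[1] = bracadHQ$a
  rot[2] = racadHQ$ab
  rot[3] = acadHQ$abr
  rot[4] = cadHQ$abra
  rot[5] = adHQ$abrac
  rot[6] = dHQ$abraca
  rot[7] = HQ$abracad
  rot[8] = Q$abracadH
  rot[9] = $abracadHQ
Sorted (with $ < everything):
  sorted[0] = $abracadHQ
  sorted[1] = HQ$abracad
  sorted[2] = Q$abracadH
  sorted[3] = abracadHQ$
  sorted[4] = acadHQ$abr
  sorted[5] = adHQ$abrac
  sorted[6] = bracadHQ$a
  sorted[7] = cadHQ$abra
  sorted[8] = dHQ$abraca
  sorted[9] = racadHQ$ab
sorted[5] = adHQ$abrac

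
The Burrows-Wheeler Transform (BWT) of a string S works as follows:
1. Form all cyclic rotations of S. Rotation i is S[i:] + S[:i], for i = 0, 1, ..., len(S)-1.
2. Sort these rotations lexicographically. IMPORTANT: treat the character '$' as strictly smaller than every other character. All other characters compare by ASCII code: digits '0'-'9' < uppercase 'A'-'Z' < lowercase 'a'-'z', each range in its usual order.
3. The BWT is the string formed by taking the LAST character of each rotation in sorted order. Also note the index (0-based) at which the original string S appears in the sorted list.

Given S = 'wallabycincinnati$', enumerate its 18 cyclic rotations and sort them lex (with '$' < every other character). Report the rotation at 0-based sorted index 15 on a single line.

All 18 rotations (rotation i = S[i:]+S[:i]):
  rot[0] = wallabycincinnati$
  rot[1] = allabycincinnati$w
  rot[2] = llabycincinnati$wa
  rot[3] = labycincinnati$wal
  rot[4] = abycincinnati$wall
  rot[5] = bycincinnati$walla
  rot[6] = ycincinnati$wallab
  rot[7] = cincinnati$wallaby
  rot[8] = incinnati$wallabyc
  rot[9] = ncinnati$wallabyci
  rot[10] = cinnati$wallabycin
  rot[11] = innati$wallabycinc
  rot[12] = nnati$wallabycinci
  rot[13] = nati$wallabycincin
  rot[14] = ati$wallabycincinn
  rot[15] = ti$wallabycincinna
  rot[16] = i$wallabycincinnat
  rot[17] = $wallabycincinnati
Sorted (with $ < everything):
  sorted[0] = $wallabycincinnati
  sorted[1] = abycincinnati$wall
  sorted[2] = allabycincinnati$w
  sorted[3] = ati$wallabycincinn
  sorted[4] = bycincinnati$walla
  sorted[5] = cincinnati$wallaby
  sorted[6] = cinnati$wallabycin
  sorted[7] = i$wallabycincinnat
  sorted[8] = incinnati$wallabyc
  sorted[9] = innati$wallabycinc
  sorted[10] = labycincinnati$wal
  sorted[11] = llabycincinnati$wa
  sorted[12] = nati$wallabycincin
  sorted[13] = ncinnati$wallabyci
  sorted[14] = nnati$wallabycinci
  sorted[15] = ti$wallabycincinna
  sorted[16] = wallabycincinnati$
  sorted[17] = ycincinnati$wallab
sorted[15] = ti$wallabycincinna

Answer: ti$wallabycincinna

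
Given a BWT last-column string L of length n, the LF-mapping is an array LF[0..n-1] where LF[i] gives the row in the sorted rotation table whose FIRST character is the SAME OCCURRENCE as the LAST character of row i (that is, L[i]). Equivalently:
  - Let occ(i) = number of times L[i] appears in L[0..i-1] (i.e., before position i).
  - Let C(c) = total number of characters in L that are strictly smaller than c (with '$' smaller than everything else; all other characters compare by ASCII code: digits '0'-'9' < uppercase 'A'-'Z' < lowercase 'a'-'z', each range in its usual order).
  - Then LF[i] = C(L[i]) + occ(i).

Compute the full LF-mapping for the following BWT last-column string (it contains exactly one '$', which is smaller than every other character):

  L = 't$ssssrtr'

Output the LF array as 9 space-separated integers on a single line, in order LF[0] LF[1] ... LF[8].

Answer: 7 0 3 4 5 6 1 8 2

Derivation:
Char counts: '$':1, 'r':2, 's':4, 't':2
C (first-col start): C('$')=0, C('r')=1, C('s')=3, C('t')=7
L[0]='t': occ=0, LF[0]=C('t')+0=7+0=7
L[1]='$': occ=0, LF[1]=C('$')+0=0+0=0
L[2]='s': occ=0, LF[2]=C('s')+0=3+0=3
L[3]='s': occ=1, LF[3]=C('s')+1=3+1=4
L[4]='s': occ=2, LF[4]=C('s')+2=3+2=5
L[5]='s': occ=3, LF[5]=C('s')+3=3+3=6
L[6]='r': occ=0, LF[6]=C('r')+0=1+0=1
L[7]='t': occ=1, LF[7]=C('t')+1=7+1=8
L[8]='r': occ=1, LF[8]=C('r')+1=1+1=2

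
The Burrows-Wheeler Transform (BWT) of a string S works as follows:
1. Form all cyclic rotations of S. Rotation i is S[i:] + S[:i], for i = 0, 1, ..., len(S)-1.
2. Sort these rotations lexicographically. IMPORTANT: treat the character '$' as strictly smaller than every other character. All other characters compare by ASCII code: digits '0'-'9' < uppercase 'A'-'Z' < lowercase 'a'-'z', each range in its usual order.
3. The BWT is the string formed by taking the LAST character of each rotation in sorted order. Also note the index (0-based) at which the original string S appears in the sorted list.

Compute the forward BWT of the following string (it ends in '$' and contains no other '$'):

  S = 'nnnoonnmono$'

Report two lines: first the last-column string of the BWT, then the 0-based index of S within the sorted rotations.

Answer: onno$nonnomn
4

Derivation:
All 12 rotations (rotation i = S[i:]+S[:i]):
  rot[0] = nnnoonnmono$
  rot[1] = nnoonnmono$n
  rot[2] = noonnmono$nn
  rot[3] = oonnmono$nnn
  rot[4] = onnmono$nnno
  rot[5] = nnmono$nnnoo
  rot[6] = nmono$nnnoon
  rot[7] = mono$nnnoonn
  rot[8] = ono$nnnoonnm
  rot[9] = no$nnnoonnmo
  rot[10] = o$nnnoonnmon
  rot[11] = $nnnoonnmono
Sorted (with $ < everything):
  sorted[0] = $nnnoonnmono  (last char: 'o')
  sorted[1] = mono$nnnoonn  (last char: 'n')
  sorted[2] = nmono$nnnoon  (last char: 'n')
  sorted[3] = nnmono$nnnoo  (last char: 'o')
  sorted[4] = nnnoonnmono$  (last char: '$')
  sorted[5] = nnoonnmono$n  (last char: 'n')
  sorted[6] = no$nnnoonnmo  (last char: 'o')
  sorted[7] = noonnmono$nn  (last char: 'n')
  sorted[8] = o$nnnoonnmon  (last char: 'n')
  sorted[9] = onnmono$nnno  (last char: 'o')
  sorted[10] = ono$nnnoonnm  (last char: 'm')
  sorted[11] = oonnmono$nnn  (last char: 'n')
Last column: onno$nonnomn
Original string S is at sorted index 4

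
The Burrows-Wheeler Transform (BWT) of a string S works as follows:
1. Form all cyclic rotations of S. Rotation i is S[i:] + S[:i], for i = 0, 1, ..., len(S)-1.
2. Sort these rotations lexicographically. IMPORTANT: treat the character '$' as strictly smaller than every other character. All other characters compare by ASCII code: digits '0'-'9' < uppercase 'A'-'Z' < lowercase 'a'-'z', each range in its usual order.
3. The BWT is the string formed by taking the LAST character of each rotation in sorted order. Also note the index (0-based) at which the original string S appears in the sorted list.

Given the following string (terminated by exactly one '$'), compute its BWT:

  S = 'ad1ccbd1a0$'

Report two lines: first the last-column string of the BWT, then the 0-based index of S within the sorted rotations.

All 11 rotations (rotation i = S[i:]+S[:i]):
  rot[0] = ad1ccbd1a0$
  rot[1] = d1ccbd1a0$a
  rot[2] = 1ccbd1a0$ad
  rot[3] = ccbd1a0$ad1
  rot[4] = cbd1a0$ad1c
  rot[5] = bd1a0$ad1cc
  rot[6] = d1a0$ad1ccb
  rot[7] = 1a0$ad1ccbd
  rot[8] = a0$ad1ccbd1
  rot[9] = 0$ad1ccbd1a
  rot[10] = $ad1ccbd1a0
Sorted (with $ < everything):
  sorted[0] = $ad1ccbd1a0  (last char: '0')
  sorted[1] = 0$ad1ccbd1a  (last char: 'a')
  sorted[2] = 1a0$ad1ccbd  (last char: 'd')
  sorted[3] = 1ccbd1a0$ad  (last char: 'd')
  sorted[4] = a0$ad1ccbd1  (last char: '1')
  sorted[5] = ad1ccbd1a0$  (last char: '$')
  sorted[6] = bd1a0$ad1cc  (last char: 'c')
  sorted[7] = cbd1a0$ad1c  (last char: 'c')
  sorted[8] = ccbd1a0$ad1  (last char: '1')
  sorted[9] = d1a0$ad1ccb  (last char: 'b')
  sorted[10] = d1ccbd1a0$a  (last char: 'a')
Last column: 0add1$cc1ba
Original string S is at sorted index 5

Answer: 0add1$cc1ba
5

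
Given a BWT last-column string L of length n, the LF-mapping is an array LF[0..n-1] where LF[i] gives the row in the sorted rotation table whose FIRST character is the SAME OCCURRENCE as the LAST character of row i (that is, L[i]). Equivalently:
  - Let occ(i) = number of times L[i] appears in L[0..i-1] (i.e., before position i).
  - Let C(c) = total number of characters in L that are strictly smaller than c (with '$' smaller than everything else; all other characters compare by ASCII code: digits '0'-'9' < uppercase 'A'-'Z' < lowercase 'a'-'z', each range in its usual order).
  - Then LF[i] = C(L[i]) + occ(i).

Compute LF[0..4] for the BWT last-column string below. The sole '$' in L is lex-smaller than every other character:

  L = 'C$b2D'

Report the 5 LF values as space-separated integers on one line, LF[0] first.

Answer: 2 0 4 1 3

Derivation:
Char counts: '$':1, '2':1, 'C':1, 'D':1, 'b':1
C (first-col start): C('$')=0, C('2')=1, C('C')=2, C('D')=3, C('b')=4
L[0]='C': occ=0, LF[0]=C('C')+0=2+0=2
L[1]='$': occ=0, LF[1]=C('$')+0=0+0=0
L[2]='b': occ=0, LF[2]=C('b')+0=4+0=4
L[3]='2': occ=0, LF[3]=C('2')+0=1+0=1
L[4]='D': occ=0, LF[4]=C('D')+0=3+0=3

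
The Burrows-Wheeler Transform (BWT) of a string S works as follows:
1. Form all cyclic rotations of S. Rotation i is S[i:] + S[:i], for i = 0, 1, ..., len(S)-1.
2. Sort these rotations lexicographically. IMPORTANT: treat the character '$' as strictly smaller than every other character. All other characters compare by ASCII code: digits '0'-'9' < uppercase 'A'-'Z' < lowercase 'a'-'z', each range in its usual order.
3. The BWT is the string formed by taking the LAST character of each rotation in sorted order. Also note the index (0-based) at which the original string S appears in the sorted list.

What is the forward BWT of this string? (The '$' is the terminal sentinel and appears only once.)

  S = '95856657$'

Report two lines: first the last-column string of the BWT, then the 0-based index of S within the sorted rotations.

All 9 rotations (rotation i = S[i:]+S[:i]):
  rot[0] = 95856657$
  rot[1] = 5856657$9
  rot[2] = 856657$95
  rot[3] = 56657$958
  rot[4] = 6657$9585
  rot[5] = 657$95856
  rot[6] = 57$958566
  rot[7] = 7$9585665
  rot[8] = $95856657
Sorted (with $ < everything):
  sorted[0] = $95856657  (last char: '7')
  sorted[1] = 56657$958  (last char: '8')
  sorted[2] = 57$958566  (last char: '6')
  sorted[3] = 5856657$9  (last char: '9')
  sorted[4] = 657$95856  (last char: '6')
  sorted[5] = 6657$9585  (last char: '5')
  sorted[6] = 7$9585665  (last char: '5')
  sorted[7] = 856657$95  (last char: '5')
  sorted[8] = 95856657$  (last char: '$')
Last column: 78696555$
Original string S is at sorted index 8

Answer: 78696555$
8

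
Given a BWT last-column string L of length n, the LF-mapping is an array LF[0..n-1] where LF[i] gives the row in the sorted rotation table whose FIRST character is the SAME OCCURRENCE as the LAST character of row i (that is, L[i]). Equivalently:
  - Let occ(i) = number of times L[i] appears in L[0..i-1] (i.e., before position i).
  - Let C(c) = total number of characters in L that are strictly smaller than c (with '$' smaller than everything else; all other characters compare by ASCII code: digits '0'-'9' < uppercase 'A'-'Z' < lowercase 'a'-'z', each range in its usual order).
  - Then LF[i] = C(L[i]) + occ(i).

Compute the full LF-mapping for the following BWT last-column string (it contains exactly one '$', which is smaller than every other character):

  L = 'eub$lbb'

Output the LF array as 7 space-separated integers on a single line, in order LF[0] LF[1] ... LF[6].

Char counts: '$':1, 'b':3, 'e':1, 'l':1, 'u':1
C (first-col start): C('$')=0, C('b')=1, C('e')=4, C('l')=5, C('u')=6
L[0]='e': occ=0, LF[0]=C('e')+0=4+0=4
L[1]='u': occ=0, LF[1]=C('u')+0=6+0=6
L[2]='b': occ=0, LF[2]=C('b')+0=1+0=1
L[3]='$': occ=0, LF[3]=C('$')+0=0+0=0
L[4]='l': occ=0, LF[4]=C('l')+0=5+0=5
L[5]='b': occ=1, LF[5]=C('b')+1=1+1=2
L[6]='b': occ=2, LF[6]=C('b')+2=1+2=3

Answer: 4 6 1 0 5 2 3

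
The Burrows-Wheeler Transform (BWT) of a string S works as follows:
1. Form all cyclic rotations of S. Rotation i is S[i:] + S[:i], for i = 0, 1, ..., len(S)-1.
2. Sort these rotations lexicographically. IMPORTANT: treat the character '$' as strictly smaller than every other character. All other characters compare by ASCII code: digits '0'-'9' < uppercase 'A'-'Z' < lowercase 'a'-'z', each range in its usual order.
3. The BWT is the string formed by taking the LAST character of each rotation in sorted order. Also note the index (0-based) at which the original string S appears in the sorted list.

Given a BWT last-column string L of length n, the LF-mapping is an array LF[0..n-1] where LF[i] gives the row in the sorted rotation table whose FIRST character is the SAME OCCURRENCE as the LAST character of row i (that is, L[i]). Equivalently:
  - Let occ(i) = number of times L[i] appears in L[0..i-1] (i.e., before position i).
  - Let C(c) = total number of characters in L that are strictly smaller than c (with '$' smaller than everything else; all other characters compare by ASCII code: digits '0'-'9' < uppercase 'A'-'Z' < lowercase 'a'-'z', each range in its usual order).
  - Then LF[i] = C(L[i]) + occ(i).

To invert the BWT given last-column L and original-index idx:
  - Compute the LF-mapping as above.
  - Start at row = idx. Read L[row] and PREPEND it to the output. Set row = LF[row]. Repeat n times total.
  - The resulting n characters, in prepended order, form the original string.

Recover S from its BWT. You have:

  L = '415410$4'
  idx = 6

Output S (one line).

LF mapping: 4 2 7 5 3 1 0 6
Walk LF starting at row 6, prepending L[row]:
  step 1: row=6, L[6]='$', prepend. Next row=LF[6]=0
  step 2: row=0, L[0]='4', prepend. Next row=LF[0]=4
  step 3: row=4, L[4]='1', prepend. Next row=LF[4]=3
  step 4: row=3, L[3]='4', prepend. Next row=LF[3]=5
  step 5: row=5, L[5]='0', prepend. Next row=LF[5]=1
  step 6: row=1, L[1]='1', prepend. Next row=LF[1]=2
  step 7: row=2, L[2]='5', prepend. Next row=LF[2]=7
  step 8: row=7, L[7]='4', prepend. Next row=LF[7]=6
Reversed output: 4510414$

Answer: 4510414$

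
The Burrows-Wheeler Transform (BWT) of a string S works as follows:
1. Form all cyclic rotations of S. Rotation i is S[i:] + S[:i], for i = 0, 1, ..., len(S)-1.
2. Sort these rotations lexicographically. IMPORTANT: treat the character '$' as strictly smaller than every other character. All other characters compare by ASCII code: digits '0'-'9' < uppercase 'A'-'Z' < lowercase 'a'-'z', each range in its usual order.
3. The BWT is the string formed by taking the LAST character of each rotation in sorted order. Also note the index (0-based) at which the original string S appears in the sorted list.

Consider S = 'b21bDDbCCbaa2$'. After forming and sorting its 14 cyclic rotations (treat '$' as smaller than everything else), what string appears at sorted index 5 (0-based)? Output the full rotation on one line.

Answer: Cbaa2$b21bDDbC

Derivation:
All 14 rotations (rotation i = S[i:]+S[:i]):
  rot[0] = b21bDDbCCbaa2$
  rot[1] = 21bDDbCCbaa2$b
  rot[2] = 1bDDbCCbaa2$b2
  rot[3] = bDDbCCbaa2$b21
  rot[4] = DDbCCbaa2$b21b
  rot[5] = DbCCbaa2$b21bD
  rot[6] = bCCbaa2$b21bDD
  rot[7] = CCbaa2$b21bDDb
  rot[8] = Cbaa2$b21bDDbC
  rot[9] = baa2$b21bDDbCC
  rot[10] = aa2$b21bDDbCCb
  rot[11] = a2$b21bDDbCCba
  rot[12] = 2$b21bDDbCCbaa
  rot[13] = $b21bDDbCCbaa2
Sorted (with $ < everything):
  sorted[0] = $b21bDDbCCbaa2
  sorted[1] = 1bDDbCCbaa2$b2
  sorted[2] = 2$b21bDDbCCbaa
  sorted[3] = 21bDDbCCbaa2$b
  sorted[4] = CCbaa2$b21bDDb
  sorted[5] = Cbaa2$b21bDDbC
  sorted[6] = DDbCCbaa2$b21b
  sorted[7] = DbCCbaa2$b21bD
  sorted[8] = a2$b21bDDbCCba
  sorted[9] = aa2$b21bDDbCCb
  sorted[10] = b21bDDbCCbaa2$
  sorted[11] = bCCbaa2$b21bDD
  sorted[12] = bDDbCCbaa2$b21
  sorted[13] = baa2$b21bDDbCC
sorted[5] = Cbaa2$b21bDDbC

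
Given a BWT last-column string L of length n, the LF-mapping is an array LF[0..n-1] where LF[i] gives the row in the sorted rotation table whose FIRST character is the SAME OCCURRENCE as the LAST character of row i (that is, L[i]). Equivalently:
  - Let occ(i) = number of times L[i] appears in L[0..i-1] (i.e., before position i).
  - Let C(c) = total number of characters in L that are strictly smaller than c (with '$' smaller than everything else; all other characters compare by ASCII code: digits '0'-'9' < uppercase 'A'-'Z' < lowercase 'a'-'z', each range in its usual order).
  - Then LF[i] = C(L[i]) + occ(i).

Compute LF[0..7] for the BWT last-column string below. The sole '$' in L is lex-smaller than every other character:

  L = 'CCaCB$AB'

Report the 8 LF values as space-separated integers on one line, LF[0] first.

Answer: 4 5 7 6 2 0 1 3

Derivation:
Char counts: '$':1, 'A':1, 'B':2, 'C':3, 'a':1
C (first-col start): C('$')=0, C('A')=1, C('B')=2, C('C')=4, C('a')=7
L[0]='C': occ=0, LF[0]=C('C')+0=4+0=4
L[1]='C': occ=1, LF[1]=C('C')+1=4+1=5
L[2]='a': occ=0, LF[2]=C('a')+0=7+0=7
L[3]='C': occ=2, LF[3]=C('C')+2=4+2=6
L[4]='B': occ=0, LF[4]=C('B')+0=2+0=2
L[5]='$': occ=0, LF[5]=C('$')+0=0+0=0
L[6]='A': occ=0, LF[6]=C('A')+0=1+0=1
L[7]='B': occ=1, LF[7]=C('B')+1=2+1=3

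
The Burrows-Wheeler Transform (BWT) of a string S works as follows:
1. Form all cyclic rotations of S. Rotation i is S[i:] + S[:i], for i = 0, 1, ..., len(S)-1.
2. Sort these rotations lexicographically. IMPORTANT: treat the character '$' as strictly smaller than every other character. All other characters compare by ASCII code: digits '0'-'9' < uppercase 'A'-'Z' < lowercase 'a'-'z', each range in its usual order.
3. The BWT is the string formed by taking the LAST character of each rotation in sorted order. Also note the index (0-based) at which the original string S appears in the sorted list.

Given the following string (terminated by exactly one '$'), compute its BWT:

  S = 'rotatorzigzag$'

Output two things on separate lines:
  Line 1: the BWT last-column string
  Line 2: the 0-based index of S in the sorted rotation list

All 14 rotations (rotation i = S[i:]+S[:i]):
  rot[0] = rotatorzigzag$
  rot[1] = otatorzigzag$r
  rot[2] = tatorzigzag$ro
  rot[3] = atorzigzag$rot
  rot[4] = torzigzag$rota
  rot[5] = orzigzag$rotat
  rot[6] = rzigzag$rotato
  rot[7] = zigzag$rotator
  rot[8] = igzag$rotatorz
  rot[9] = gzag$rotatorzi
  rot[10] = zag$rotatorzig
  rot[11] = ag$rotatorzigz
  rot[12] = g$rotatorzigza
  rot[13] = $rotatorzigzag
Sorted (with $ < everything):
  sorted[0] = $rotatorzigzag  (last char: 'g')
  sorted[1] = ag$rotatorzigz  (last char: 'z')
  sorted[2] = atorzigzag$rot  (last char: 't')
  sorted[3] = g$rotatorzigza  (last char: 'a')
  sorted[4] = gzag$rotatorzi  (last char: 'i')
  sorted[5] = igzag$rotatorz  (last char: 'z')
  sorted[6] = orzigzag$rotat  (last char: 't')
  sorted[7] = otatorzigzag$r  (last char: 'r')
  sorted[8] = rotatorzigzag$  (last char: '$')
  sorted[9] = rzigzag$rotato  (last char: 'o')
  sorted[10] = tatorzigzag$ro  (last char: 'o')
  sorted[11] = torzigzag$rota  (last char: 'a')
  sorted[12] = zag$rotatorzig  (last char: 'g')
  sorted[13] = zigzag$rotator  (last char: 'r')
Last column: gztaiztr$ooagr
Original string S is at sorted index 8

Answer: gztaiztr$ooagr
8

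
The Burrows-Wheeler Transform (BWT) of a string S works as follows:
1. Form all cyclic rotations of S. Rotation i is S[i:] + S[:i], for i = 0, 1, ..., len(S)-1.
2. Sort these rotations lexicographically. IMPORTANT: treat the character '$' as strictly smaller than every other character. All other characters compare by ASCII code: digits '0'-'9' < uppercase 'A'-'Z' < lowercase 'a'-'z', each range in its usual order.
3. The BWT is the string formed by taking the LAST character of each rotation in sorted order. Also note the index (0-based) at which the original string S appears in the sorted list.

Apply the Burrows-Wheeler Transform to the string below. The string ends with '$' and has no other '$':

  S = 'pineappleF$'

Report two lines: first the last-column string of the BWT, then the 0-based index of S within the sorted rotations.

Answer: Feelnppi$pa
8

Derivation:
All 11 rotations (rotation i = S[i:]+S[:i]):
  rot[0] = pineappleF$
  rot[1] = ineappleF$p
  rot[2] = neappleF$pi
  rot[3] = eappleF$pin
  rot[4] = appleF$pine
  rot[5] = ppleF$pinea
  rot[6] = pleF$pineap
  rot[7] = leF$pineapp
  rot[8] = eF$pineappl
  rot[9] = F$pineapple
  rot[10] = $pineappleF
Sorted (with $ < everything):
  sorted[0] = $pineappleF  (last char: 'F')
  sorted[1] = F$pineapple  (last char: 'e')
  sorted[2] = appleF$pine  (last char: 'e')
  sorted[3] = eF$pineappl  (last char: 'l')
  sorted[4] = eappleF$pin  (last char: 'n')
  sorted[5] = ineappleF$p  (last char: 'p')
  sorted[6] = leF$pineapp  (last char: 'p')
  sorted[7] = neappleF$pi  (last char: 'i')
  sorted[8] = pineappleF$  (last char: '$')
  sorted[9] = pleF$pineap  (last char: 'p')
  sorted[10] = ppleF$pinea  (last char: 'a')
Last column: Feelnppi$pa
Original string S is at sorted index 8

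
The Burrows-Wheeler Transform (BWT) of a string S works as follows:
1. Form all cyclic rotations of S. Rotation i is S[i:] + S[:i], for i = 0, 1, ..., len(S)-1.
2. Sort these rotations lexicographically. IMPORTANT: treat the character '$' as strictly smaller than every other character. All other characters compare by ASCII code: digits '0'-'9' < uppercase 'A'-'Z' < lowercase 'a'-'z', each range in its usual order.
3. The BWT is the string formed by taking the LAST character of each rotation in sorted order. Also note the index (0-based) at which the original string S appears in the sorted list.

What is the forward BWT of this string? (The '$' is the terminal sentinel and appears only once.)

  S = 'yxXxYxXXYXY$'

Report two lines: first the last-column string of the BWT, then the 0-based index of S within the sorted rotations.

Answer: YxYXxXXxYyX$
11

Derivation:
All 12 rotations (rotation i = S[i:]+S[:i]):
  rot[0] = yxXxYxXXYXY$
  rot[1] = xXxYxXXYXY$y
  rot[2] = XxYxXXYXY$yx
  rot[3] = xYxXXYXY$yxX
  rot[4] = YxXXYXY$yxXx
  rot[5] = xXXYXY$yxXxY
  rot[6] = XXYXY$yxXxYx
  rot[7] = XYXY$yxXxYxX
  rot[8] = YXY$yxXxYxXX
  rot[9] = XY$yxXxYxXXY
  rot[10] = Y$yxXxYxXXYX
  rot[11] = $yxXxYxXXYXY
Sorted (with $ < everything):
  sorted[0] = $yxXxYxXXYXY  (last char: 'Y')
  sorted[1] = XXYXY$yxXxYx  (last char: 'x')
  sorted[2] = XY$yxXxYxXXY  (last char: 'Y')
  sorted[3] = XYXY$yxXxYxX  (last char: 'X')
  sorted[4] = XxYxXXYXY$yx  (last char: 'x')
  sorted[5] = Y$yxXxYxXXYX  (last char: 'X')
  sorted[6] = YXY$yxXxYxXX  (last char: 'X')
  sorted[7] = YxXXYXY$yxXx  (last char: 'x')
  sorted[8] = xXXYXY$yxXxY  (last char: 'Y')
  sorted[9] = xXxYxXXYXY$y  (last char: 'y')
  sorted[10] = xYxXXYXY$yxX  (last char: 'X')
  sorted[11] = yxXxYxXXYXY$  (last char: '$')
Last column: YxYXxXXxYyX$
Original string S is at sorted index 11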